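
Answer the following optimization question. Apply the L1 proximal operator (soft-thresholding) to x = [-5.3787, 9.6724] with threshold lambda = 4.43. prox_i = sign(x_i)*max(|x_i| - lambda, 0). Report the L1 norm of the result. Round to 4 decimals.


Soft-thresholding with lambda = 4.43:
prox(-5.3787) = sign(-5.3787)*max(|-5.3787| - 4.43, 0) = -0.9487
prox(9.6724) = sign(9.6724)*max(|9.6724| - 4.43, 0) = 5.2424
prox(x) = [-0.9487, 5.2424]
||prox(x)||_1 = 0.9487 + 5.2424 = 6.1911


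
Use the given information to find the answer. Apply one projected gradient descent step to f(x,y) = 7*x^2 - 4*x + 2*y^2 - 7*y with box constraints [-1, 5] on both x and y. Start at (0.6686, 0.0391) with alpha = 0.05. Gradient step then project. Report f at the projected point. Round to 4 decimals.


Step 1: Compute gradient at (0.6686, 0.0391).
grad_x = 2*7*0.6686 - 4 = 5.3604
grad_y = 2*2*0.0391 - 7 = -6.8436
Step 2: Gradient step.
x_raw = 0.6686 - 0.05*5.3604 = 0.4006
y_raw = 0.0391 - 0.05*-6.8436 = 0.3813
Step 3: Project onto [-1, 5].
x_proj = clip(0.4006) = 0.4006
y_proj = clip(0.3813) = 0.3813
Step 4: Evaluate f.
f(0.4006, 0.3813) = -2.8573


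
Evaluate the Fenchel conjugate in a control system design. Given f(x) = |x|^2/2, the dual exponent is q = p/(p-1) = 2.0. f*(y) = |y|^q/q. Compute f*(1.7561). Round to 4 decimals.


The conjugate exponent q satisfies 1/p + 1/q = 1.
p = 2, so q = 2/(2 - 1) = 2.0
|y|^q = 1.7561^2.0 = 3.0839
f*(1.7561) = 3.0839 / 2.0 = 1.5419


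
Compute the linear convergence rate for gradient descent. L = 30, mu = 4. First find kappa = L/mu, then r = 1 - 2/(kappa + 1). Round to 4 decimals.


Step 1: Compute the condition number.
kappa = L/mu = 30/4 = 7.5
Step 2: Compute the convergence rate.
r = 1 - 2/(kappa + 1) = 1 - 2*mu/(L + mu) = (L - mu)/(L + mu) = 26/34 = 0.7647


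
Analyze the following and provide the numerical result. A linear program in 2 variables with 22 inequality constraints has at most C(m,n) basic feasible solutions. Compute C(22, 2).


Each vertex corresponds to some choice of n active constraints out of m, so the number of vertices is at most C(m, n) = m! / (n!(m-n)!).
m = 22, n = 2
Numerator: 22 * 21
Denominator: 2! = 2
C(22, 2) = 231


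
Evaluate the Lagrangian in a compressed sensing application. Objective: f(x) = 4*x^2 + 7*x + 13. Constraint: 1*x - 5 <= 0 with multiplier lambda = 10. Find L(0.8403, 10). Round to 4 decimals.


Step 1: Evaluate f(x).
f(0.8403) = 4*0.8403^2 + 7*0.8403 + 13 = 21.7065
Step 2: Evaluate g(x).
g(0.8403) = 1*0.8403 - 5 = -4.1597
Step 3: Compute Lagrangian.
L = 21.7065 + 10*-4.1597 = -19.8905


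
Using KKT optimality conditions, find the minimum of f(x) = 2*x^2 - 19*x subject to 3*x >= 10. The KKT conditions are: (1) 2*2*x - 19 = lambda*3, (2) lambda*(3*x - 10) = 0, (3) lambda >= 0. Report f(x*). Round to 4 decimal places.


Step 1: Try lambda = 0 (constraint inactive).
Stationarity: 2*2*x - 19 = 0
x* = 19/(2*2) = 4.75
Check constraint: 3*4.75 = 14.25 >= 10 -- satisfied.
Step 2: Compute optimal value.
f(x*) = 2*4.75^2 - 19*4.75 = -45.125


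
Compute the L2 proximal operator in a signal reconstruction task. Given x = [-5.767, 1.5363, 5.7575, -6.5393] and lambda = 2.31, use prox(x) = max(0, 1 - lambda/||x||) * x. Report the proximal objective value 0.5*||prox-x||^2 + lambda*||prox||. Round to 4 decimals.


Step 1: Compute ||x||.
||x|| = 10.5608
Step 2: Compute scaling factor.
scale = max(0, 1 - 2.31/10.5608) = 0.7813
Step 3: prox(x) = [-4.5056, 1.2003, 4.4981, -5.1089]
||prox(x)|| = 8.2508
Step 4: Proximal objective.
0.5*||prox-x||^2 = 2.6681
lambda*||prox|| = 19.0593
Total = 21.7273


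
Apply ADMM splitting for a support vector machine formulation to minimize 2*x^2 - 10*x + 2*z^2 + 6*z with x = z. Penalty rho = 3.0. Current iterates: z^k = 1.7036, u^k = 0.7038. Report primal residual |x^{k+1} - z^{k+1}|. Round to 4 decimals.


ADMM iteration with rho = 3.0, z^k = 1.7036, u^k = 0.7038
Step 1: x-update.
Minimize 2*x^2 - 10*x + (3.0/2)*(x - 1.7036 + 0.7038)^2
FOC: (2*2 + 3.0)*x = 10 + 3.0*(1.7036 - 0.7038)
x^{k+1} = 1.8571
Step 2: z-update.
Minimize 2*z^2 + 6*z + (3.0/2)*(1.8571 - z + 0.7038)^2
FOC: (2*2 + 3.0)*z = -6 + 3.0*(1.8571 + 0.7038)
z^{k+1} = 0.2404
Step 3: u-update.
u^{k+1} = 0.7038 + 1.8571 - 0.2404 = 2.3205
Step 4: Primal residual = |1.8571 - 0.2404| = 1.6167


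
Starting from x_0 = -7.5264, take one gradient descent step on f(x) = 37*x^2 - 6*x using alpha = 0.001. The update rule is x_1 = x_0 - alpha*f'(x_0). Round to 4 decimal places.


We compute the gradient at x_0 and apply the update.
f'(x) = 74*x - 6
f'(-7.5264) = 74*-7.5264 - 6 = -562.9536
x_1 = -7.5264 - 0.001*-562.9536 = -6.9634


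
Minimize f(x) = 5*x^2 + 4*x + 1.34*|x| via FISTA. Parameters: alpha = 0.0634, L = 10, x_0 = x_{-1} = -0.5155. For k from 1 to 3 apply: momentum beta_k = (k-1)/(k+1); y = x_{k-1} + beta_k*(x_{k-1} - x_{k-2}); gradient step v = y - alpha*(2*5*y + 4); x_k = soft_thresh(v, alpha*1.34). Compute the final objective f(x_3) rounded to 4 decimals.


FISTA on f(x) = 5*x^2 + 4*x + 1.34*|x|
L = 10, alpha = 0.0634
Iteration 1: beta = 0.0, y = -0.5155 + 0.0*(-0.5155 + 0.5155) = -0.5155
  grad(y) = -1.155, v = y - alpha*grad = -0.4423
  prox(v) = soft_thresh(-0.4423, 0.085) = -0.3573
Iteration 2: beta = 0.3333, y = -0.3573 + 0.3333*(-0.3573 + 0.5155) = -0.3046
  grad(y) = 0.9541, v = y - alpha*grad = -0.3651
  prox(v) = soft_thresh(-0.3651, 0.085) = -0.2801
Iteration 3: beta = 0.5, y = -0.2801 + 0.5*(-0.2801 + 0.3573) = -0.2415
  grad(y) = 1.5847, v = y - alpha*grad = -0.342
  prox(v) = soft_thresh(-0.342, 0.085) = -0.257
f(x_3) = 5*(-0.257)^2 + 4*(-0.257) + 1.34*|-0.257| = -0.3534


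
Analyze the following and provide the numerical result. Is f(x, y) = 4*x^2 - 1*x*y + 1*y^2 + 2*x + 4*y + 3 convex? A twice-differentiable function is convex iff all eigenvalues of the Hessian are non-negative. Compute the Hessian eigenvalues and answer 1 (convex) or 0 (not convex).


The Hessian of f(x,y) = 4*x^2 - 1*x*y + 1*y^2 + 2*x + 4*y + 3 is:
H = [[8, -1], [-1, 2]]
Trace = 8 + 2 = 10
Determinant = 8*2 - (-1)^2 = 15
Discriminant = (10)^2 - 4*15 = 40.0
Eigenvalues: lambda_1 = 1.8377, lambda_2 = 8.1623
The function is convex.

1


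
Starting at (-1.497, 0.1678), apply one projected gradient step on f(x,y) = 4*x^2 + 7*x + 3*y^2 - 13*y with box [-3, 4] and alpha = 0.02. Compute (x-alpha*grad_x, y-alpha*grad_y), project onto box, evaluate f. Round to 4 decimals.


Step 1: Compute gradient at (-1.497, 0.1678).
grad_x = 2*4*-1.497 + 7 = -4.976
grad_y = 2*3*0.1678 - 13 = -11.9932
Step 2: Gradient step.
x_raw = -1.497 - 0.02*-4.976 = -1.3975
y_raw = 0.1678 - 0.02*-11.9932 = 0.4077
Step 3: Project onto [-3, 4].
x_proj = clip(-1.3975) = -1.3975
y_proj = clip(0.4077) = 0.4077
Step 4: Evaluate f.
f(-1.3975, 0.4077) = -6.7716


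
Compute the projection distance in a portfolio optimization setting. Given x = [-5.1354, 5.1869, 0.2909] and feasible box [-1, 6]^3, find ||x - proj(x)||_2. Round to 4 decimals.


Project each component onto [-1, 6].
clip(-5.1354) = -1.0, clip(5.1869) = 5.1869, clip(0.2909) = 0.2909
Projection = [-1.0, 5.1869, 0.2909]
Squared diffs: [17.1015, 0.0, 0.0]
Distance = sqrt(17.1015) = 4.1354


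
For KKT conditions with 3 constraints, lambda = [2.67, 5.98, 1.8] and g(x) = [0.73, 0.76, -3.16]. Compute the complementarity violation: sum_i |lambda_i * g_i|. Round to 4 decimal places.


KKT complementary slackness check:
lambda_1 * g_1 = 2.67 * 0.73 = 1.9491
lambda_2 * g_2 = 5.98 * 0.76 = 4.5448
lambda_3 * g_3 = 1.8 * -3.16 = -5.688
Total violation = 1.9491 + 4.5448 + 5.688 = 12.1819


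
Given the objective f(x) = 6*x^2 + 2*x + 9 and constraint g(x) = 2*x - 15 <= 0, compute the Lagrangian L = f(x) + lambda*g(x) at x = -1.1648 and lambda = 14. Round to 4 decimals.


Step 1: Evaluate f(x).
f(-1.1648) = 6*(-1.1648)^2 + 2*(-1.1648) + 9 = 14.811
Step 2: Evaluate g(x).
g(-1.1648) = 2*-1.1648 - 15 = -17.3296
Step 3: Compute Lagrangian.
L = 14.811 + 14*-17.3296 = -227.8034


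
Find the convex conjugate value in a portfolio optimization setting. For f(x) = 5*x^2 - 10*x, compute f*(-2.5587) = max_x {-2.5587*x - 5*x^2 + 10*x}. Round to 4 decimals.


f*(y) = sup_x {y*x - a*x^2 - b*x} = sup_x {(y-b)*x - a*x^2}
FOC: (y - b) - 2a*x = 0 => x* = (y - b)/(2a)
x* = (-2.5587 + 10)/(2*5) = 0.7441
f*(-2.5587) = (y-b)^2/(4a) = (-2.5587 + 10)^2/(4*5)
= 55.3729/20 = 2.7686


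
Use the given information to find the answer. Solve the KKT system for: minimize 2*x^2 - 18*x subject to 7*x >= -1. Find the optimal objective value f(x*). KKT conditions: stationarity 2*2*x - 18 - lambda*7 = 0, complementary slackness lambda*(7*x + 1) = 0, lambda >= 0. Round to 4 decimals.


Step 1: Try lambda = 0 (constraint inactive).
Stationarity: 2*2*x - 18 = 0
x* = 18/(2*2) = 4.5
Check constraint: 7*4.5 = 31.5 >= -1 -- satisfied.
Step 2: Compute optimal value.
f(x*) = 2*4.5^2 - 18*4.5 = -40.5


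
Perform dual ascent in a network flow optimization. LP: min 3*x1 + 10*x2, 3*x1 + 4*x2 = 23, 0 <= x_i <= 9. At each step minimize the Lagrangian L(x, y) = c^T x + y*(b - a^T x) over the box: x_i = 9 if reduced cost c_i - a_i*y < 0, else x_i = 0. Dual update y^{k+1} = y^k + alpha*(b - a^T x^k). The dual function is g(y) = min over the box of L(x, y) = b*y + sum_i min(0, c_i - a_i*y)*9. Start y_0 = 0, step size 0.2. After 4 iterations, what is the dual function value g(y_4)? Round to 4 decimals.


Dual ascent for LP: min 3*x1 + 10*x2, 3*x1 + 4*x2 = 23, 0 <= x_i <= 9
Step 1: y^k = 0.0, reduced costs: (3.0, 10.0)
  x^k = (0.0, 0.0), subgradient = b - a^T x = 23.0
  y^{k+1} = 0.0 + 0.2*23.0 = 4.6
Step 2: y^k = 4.6, reduced costs: (-10.8, -8.4)
  x^k = (9.0, 9.0), subgradient = b - a^T x = -40.0
  y^{k+1} = 4.6 + 0.2*-40.0 = -3.4
Step 3: y^k = -3.4, reduced costs: (13.2, 23.6)
  x^k = (0.0, 0.0), subgradient = b - a^T x = 23.0
  y^{k+1} = -3.4 + 0.2*23.0 = 1.2
Step 4: y^k = 1.2, reduced costs: (-0.6, 5.2)
  x^k = (9.0, 0.0), subgradient = b - a^T x = -4.0
  y^{k+1} = 1.2 + 0.2*-4.0 = 0.4
Dual objective at y_4 = 0.4: reduced costs (1.8, 8.4), box minimizer x = (0.0, 0.0)
g(y_4) = b*y + (c1 - a1*y)*x1 + (c2 - a2*y)*x2 = 23*0.4 + 1.8*0.0 + 8.4*0.0 = 9.2 + 0.0 + 0.0 = 9.2


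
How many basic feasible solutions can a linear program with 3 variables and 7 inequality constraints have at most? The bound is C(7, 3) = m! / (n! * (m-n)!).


Each vertex corresponds to some choice of n active constraints out of m, so the number of vertices is at most C(m, n) = m! / (n!(m-n)!).
m = 7, n = 3
Numerator: 7 * 6 * 5
Denominator: 3! = 6
C(7, 3) = 35


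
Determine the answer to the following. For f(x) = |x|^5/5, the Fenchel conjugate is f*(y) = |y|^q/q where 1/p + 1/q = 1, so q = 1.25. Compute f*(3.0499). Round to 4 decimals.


The conjugate exponent q satisfies 1/p + 1/q = 1.
p = 5, so q = 5/(5 - 1) = 1.25
|y|^q = 3.0499^1.25 = 4.0305
f*(3.0499) = 4.0305 / 1.25 = 3.2244


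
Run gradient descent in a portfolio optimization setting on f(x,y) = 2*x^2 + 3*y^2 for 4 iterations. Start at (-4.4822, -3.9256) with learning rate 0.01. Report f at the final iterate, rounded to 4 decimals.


Gradient descent on f(x,y) = 2*x^2 + 3*y^2.
Starting point: (-4.4822, -3.9256), alpha = 0.01
Step 1: grad_x = 2*2*-4.4822 = -17.9288, grad_y = 2*3*-3.9256 = -23.5536
  x_1 = -4.4822 - 0.01*-17.9288 = -4.3029
  y_1 = -3.9256 - 0.01*-23.5536 = -3.6901
Step 2: grad_x = 2*2*-4.3029 = -17.2116, grad_y = 2*3*-3.6901 = -22.1404
  x_2 = -4.3029 - 0.01*-17.2116 = -4.1308
  y_2 = -3.6901 - 0.01*-22.1404 = -3.4687
Step 3: grad_x = 2*2*-4.1308 = -16.5232, grad_y = 2*3*-3.4687 = -20.812
  x_3 = -4.1308 - 0.01*-16.5232 = -3.9656
  y_3 = -3.4687 - 0.01*-20.812 = -3.2605
Step 4: grad_x = 2*2*-3.9656 = -15.8623, grad_y = 2*3*-3.2605 = -19.5632
  x_4 = -3.9656 - 0.01*-15.8623 = -3.8069
  y_4 = -3.2605 - 0.01*-19.5632 = -3.0649
f(-3.8069, -3.0649) = 2*(-3.8069)^2 + 3*(-3.0649)^2 = 57.1666


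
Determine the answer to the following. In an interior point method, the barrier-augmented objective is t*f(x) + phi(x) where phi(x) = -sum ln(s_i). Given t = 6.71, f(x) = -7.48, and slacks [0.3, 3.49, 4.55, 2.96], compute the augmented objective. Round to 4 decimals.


Step 1: Compute log-barrier.
ln values: [-1.204, 1.2499, 1.5151, 1.0852]
phi = -(-1.204 + 1.2499 + 1.5151 + 1.0852) = -2.6462
Step 2: Compute augmented objective.
t*f(x) = 6.71*-7.48 = -50.1908
Total = -50.1908 - 2.6462 = -52.837


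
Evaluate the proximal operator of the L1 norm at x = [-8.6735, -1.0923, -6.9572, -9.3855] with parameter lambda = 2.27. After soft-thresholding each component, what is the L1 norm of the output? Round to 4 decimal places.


Soft-thresholding with lambda = 2.27:
prox(-8.6735) = sign(-8.6735)*max(|-8.6735| - 2.27, 0) = -6.4035
prox(-1.0923) = sign(-1.0923)*max(|-1.0923| - 2.27, 0) = 0.0
prox(-6.9572) = sign(-6.9572)*max(|-6.9572| - 2.27, 0) = -4.6872
prox(-9.3855) = sign(-9.3855)*max(|-9.3855| - 2.27, 0) = -7.1155
prox(x) = [-6.4035, 0.0, -4.6872, -7.1155]
||prox(x)||_1 = 6.4035 + 0.0 + 4.6872 + 7.1155 = 18.2062


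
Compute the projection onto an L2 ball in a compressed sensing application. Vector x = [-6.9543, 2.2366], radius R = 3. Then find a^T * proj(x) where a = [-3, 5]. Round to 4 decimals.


Step 1: Compute ||x|| (intermediates to 6 decimals).
||x|| = sqrt((-6.9543)^2 + 2.2366^2) = 7.305112
Step 2: Project.
Since ||x|| > R, scale = R/||x|| = 3/7.305112 = 0.410671, proj(x) = scale * x
proj(x) = [-2.855929, 0.918507]
Step 3: Dot product.
a^T * proj(x) = -3*(-2.855929) + 5*0.918507 = 13.1603


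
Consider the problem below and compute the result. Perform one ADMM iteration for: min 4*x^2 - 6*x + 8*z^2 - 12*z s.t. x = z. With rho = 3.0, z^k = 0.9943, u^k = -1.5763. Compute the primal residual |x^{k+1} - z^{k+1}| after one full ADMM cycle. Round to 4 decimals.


ADMM iteration with rho = 3.0, z^k = 0.9943, u^k = -1.5763
Step 1: x-update.
Minimize 4*x^2 - 6*x + (3.0/2)*(x - 0.9943 - 1.5763)^2
FOC: (2*4 + 3.0)*x = 6 + 3.0*(0.9943 + 1.5763)
x^{k+1} = 1.2465
Step 2: z-update.
Minimize 8*z^2 - 12*z + (3.0/2)*(1.2465 - z - 1.5763)^2
FOC: (2*8 + 3.0)*z = 12 + 3.0*(1.2465 - 1.5763)
z^{k+1} = 0.5795
Step 3: u-update.
u^{k+1} = -1.5763 + 1.2465 - 0.5795 = -0.9093
Step 4: Primal residual = |1.2465 - 0.5795| = 0.667


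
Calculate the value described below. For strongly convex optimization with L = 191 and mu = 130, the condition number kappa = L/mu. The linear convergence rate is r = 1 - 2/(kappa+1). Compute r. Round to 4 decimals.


Step 1: Compute the condition number.
kappa = L/mu = 191/130 = 1.4692
Step 2: Compute the convergence rate.
r = 1 - 2/(kappa + 1) = 1 - 2*mu/(L + mu) = (L - mu)/(L + mu) = 61/321 = 0.19


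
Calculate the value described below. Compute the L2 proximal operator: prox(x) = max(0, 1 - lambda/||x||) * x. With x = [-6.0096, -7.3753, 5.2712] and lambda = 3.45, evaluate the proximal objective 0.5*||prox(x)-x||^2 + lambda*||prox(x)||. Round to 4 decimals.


Step 1: Compute ||x||.
||x|| = 10.8764
Step 2: Compute scaling factor.
scale = max(0, 1 - 3.45/10.8764) = 0.6828
Step 3: prox(x) = [-4.1034, -5.0358, 3.5992]
||prox(x)|| = 7.4264
Step 4: Proximal objective.
0.5*||prox-x||^2 = 5.9513
lambda*||prox|| = 25.6211
Total = 31.5723


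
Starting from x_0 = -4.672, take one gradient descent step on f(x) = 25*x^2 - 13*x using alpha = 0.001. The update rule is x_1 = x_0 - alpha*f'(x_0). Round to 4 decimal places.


We compute the gradient at x_0 and apply the update.
f'(x) = 50*x - 13
f'(-4.672) = 50*-4.672 - 13 = -246.6
x_1 = -4.672 - 0.001*-246.6 = -4.4254


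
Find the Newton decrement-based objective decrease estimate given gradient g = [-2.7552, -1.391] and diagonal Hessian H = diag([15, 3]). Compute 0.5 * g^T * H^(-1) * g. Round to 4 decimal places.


Step 1: H is diagonal, so H^(-1) * g = [-0.1837, -0.4637].
Step 2: g^T H^(-1) g = sum_i g_i^2 / H_ii
  = (-2.7552)^2/15 + (-1.391)^2/3
  = 0.5061 + 0.645 = 1.151
Step 3: Objective decrease = 0.5 * g^T H^(-1) g = 0.5755


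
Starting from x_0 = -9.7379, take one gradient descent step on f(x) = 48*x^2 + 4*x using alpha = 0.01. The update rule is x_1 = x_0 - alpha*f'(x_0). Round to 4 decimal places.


We compute the gradient at x_0 and apply the update.
f'(x) = 96*x + 4
f'(-9.7379) = 96*-9.7379 + 4 = -930.8384
x_1 = -9.7379 - 0.01*-930.8384 = -0.4295


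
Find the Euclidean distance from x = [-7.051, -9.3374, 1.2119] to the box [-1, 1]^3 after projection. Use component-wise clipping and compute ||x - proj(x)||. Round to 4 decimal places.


Project each component onto [-1, 1].
clip(-7.051) = -1.0, clip(-9.3374) = -1.0, clip(1.2119) = 1.0
Projection = [-1.0, -1.0, 1.0]
Squared diffs: [36.6146, 69.5122, 0.0449]
Distance = sqrt(106.1717) = 10.304


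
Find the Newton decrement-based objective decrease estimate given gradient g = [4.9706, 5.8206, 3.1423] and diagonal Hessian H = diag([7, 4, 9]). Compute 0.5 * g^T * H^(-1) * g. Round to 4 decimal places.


Step 1: H is diagonal, so H^(-1) * g = [0.7101, 1.4552, 0.3491].
Step 2: g^T H^(-1) g = sum_i g_i^2 / H_ii
  = (4.9706)^2/7 + (5.8206)^2/4 + (3.1423)^2/9
  = 3.5296 + 8.4698 + 1.0971 = 13.0965
Step 3: Objective decrease = 0.5 * g^T H^(-1) g = 6.5483


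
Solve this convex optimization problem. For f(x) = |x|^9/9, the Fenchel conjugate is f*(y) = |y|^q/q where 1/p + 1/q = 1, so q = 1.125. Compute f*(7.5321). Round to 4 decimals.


The conjugate exponent q satisfies 1/p + 1/q = 1.
p = 9, so q = 9/(9 - 1) = 1.125
|y|^q = 7.5321^1.125 = 9.6946
f*(7.5321) = 9.6946 / 1.125 = 8.6174


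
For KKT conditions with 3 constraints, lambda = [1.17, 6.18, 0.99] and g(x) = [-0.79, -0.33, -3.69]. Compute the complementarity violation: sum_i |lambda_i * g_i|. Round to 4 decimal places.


KKT complementary slackness check:
lambda_1 * g_1 = 1.17 * -0.79 = -0.9243
lambda_2 * g_2 = 6.18 * -0.33 = -2.0394
lambda_3 * g_3 = 0.99 * -3.69 = -3.6531
Total violation = 0.9243 + 2.0394 + 3.6531 = 6.6168


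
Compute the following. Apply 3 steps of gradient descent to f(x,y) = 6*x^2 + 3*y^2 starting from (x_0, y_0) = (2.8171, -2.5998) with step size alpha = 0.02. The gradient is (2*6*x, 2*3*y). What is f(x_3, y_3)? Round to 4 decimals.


Gradient descent on f(x,y) = 6*x^2 + 3*y^2.
Starting point: (2.8171, -2.5998), alpha = 0.02
Step 1: grad_x = 2*6*2.8171 = 33.8052, grad_y = 2*3*-2.5998 = -15.5988
  x_1 = 2.8171 - 0.02*33.8052 = 2.141
  y_1 = -2.5998 - 0.02*-15.5988 = -2.2878
Step 2: grad_x = 2*6*2.141 = 25.692, grad_y = 2*3*-2.2878 = -13.7269
  x_2 = 2.141 - 0.02*25.692 = 1.6272
  y_2 = -2.2878 - 0.02*-13.7269 = -2.0133
Step 3: grad_x = 2*6*1.6272 = 19.5259, grad_y = 2*3*-2.0133 = -12.0797
  x_3 = 1.6272 - 0.02*19.5259 = 1.2366
  y_3 = -2.0133 - 0.02*-12.0797 = -1.7717
f(1.2366, -1.7717) = 6*1.2366^2 + 3*(-1.7717)^2 = 18.5923


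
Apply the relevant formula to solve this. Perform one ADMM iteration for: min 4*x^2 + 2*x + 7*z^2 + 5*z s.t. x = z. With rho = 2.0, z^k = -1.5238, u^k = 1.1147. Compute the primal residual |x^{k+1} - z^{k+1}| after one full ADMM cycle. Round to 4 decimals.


ADMM iteration with rho = 2.0, z^k = -1.5238, u^k = 1.1147
Step 1: x-update.
Minimize 4*x^2 + 2*x + (2.0/2)*(x + 1.5238 + 1.1147)^2
FOC: (2*4 + 2.0)*x = -2 + 2.0*(-1.5238 - 1.1147)
x^{k+1} = -0.7277
Step 2: z-update.
Minimize 7*z^2 + 5*z + (2.0/2)*(-0.7277 - z + 1.1147)^2
FOC: (2*7 + 2.0)*z = -5 + 2.0*(-0.7277 + 1.1147)
z^{k+1} = -0.2641
Step 3: u-update.
u^{k+1} = 1.1147 - 0.7277 + 0.2641 = 0.6511
Step 4: Primal residual = |-0.7277 + 0.2641| = 0.4636


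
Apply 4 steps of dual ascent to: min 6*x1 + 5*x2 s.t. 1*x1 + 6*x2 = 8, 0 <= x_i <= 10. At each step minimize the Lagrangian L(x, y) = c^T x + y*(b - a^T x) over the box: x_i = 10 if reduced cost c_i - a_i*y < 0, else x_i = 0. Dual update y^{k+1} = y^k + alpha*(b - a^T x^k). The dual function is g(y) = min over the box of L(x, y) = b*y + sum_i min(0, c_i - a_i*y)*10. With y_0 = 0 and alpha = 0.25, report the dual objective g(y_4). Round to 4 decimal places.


Dual ascent for LP: min 6*x1 + 5*x2, 1*x1 + 6*x2 = 8, 0 <= x_i <= 10
Step 1: y^k = 0.0, reduced costs: (6.0, 5.0)
  x^k = (0.0, 0.0), subgradient = b - a^T x = 8.0
  y^{k+1} = 0.0 + 0.25*8.0 = 2.0
Step 2: y^k = 2.0, reduced costs: (4.0, -7.0)
  x^k = (0.0, 10.0), subgradient = b - a^T x = -52.0
  y^{k+1} = 2.0 + 0.25*-52.0 = -11.0
Step 3: y^k = -11.0, reduced costs: (17.0, 71.0)
  x^k = (0.0, 0.0), subgradient = b - a^T x = 8.0
  y^{k+1} = -11.0 + 0.25*8.0 = -9.0
Step 4: y^k = -9.0, reduced costs: (15.0, 59.0)
  x^k = (0.0, 0.0), subgradient = b - a^T x = 8.0
  y^{k+1} = -9.0 + 0.25*8.0 = -7.0
Dual objective at y_4 = -7.0: reduced costs (13.0, 47.0), box minimizer x = (0.0, 0.0)
g(y_4) = b*y + (c1 - a1*y)*x1 + (c2 - a2*y)*x2 = 8*(-7.0) + 13.0*0.0 + 47.0*0.0 = -56.0 + 0.0 + 0.0 = -56.0


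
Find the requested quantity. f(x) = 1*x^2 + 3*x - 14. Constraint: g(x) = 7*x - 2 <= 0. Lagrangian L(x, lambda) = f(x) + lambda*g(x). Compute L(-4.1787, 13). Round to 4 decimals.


Step 1: Evaluate f(x).
f(-4.1787) = 1*(-4.1787)^2 + 3*(-4.1787) - 14 = -9.0746
Step 2: Evaluate g(x).
g(-4.1787) = 7*-4.1787 - 2 = -31.2509
Step 3: Compute Lagrangian.
L = -9.0746 + 13*-31.2509 = -415.3363


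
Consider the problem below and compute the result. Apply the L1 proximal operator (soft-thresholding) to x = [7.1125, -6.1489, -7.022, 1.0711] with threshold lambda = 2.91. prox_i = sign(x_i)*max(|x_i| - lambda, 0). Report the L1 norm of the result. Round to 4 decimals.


Soft-thresholding with lambda = 2.91:
prox(7.1125) = sign(7.1125)*max(|7.1125| - 2.91, 0) = 4.2025
prox(-6.1489) = sign(-6.1489)*max(|-6.1489| - 2.91, 0) = -3.2389
prox(-7.022) = sign(-7.022)*max(|-7.022| - 2.91, 0) = -4.112
prox(1.0711) = sign(1.0711)*max(|1.0711| - 2.91, 0) = 0.0
prox(x) = [4.2025, -3.2389, -4.112, 0.0]
||prox(x)||_1 = 4.2025 + 3.2389 + 4.112 + 0.0 = 11.5534


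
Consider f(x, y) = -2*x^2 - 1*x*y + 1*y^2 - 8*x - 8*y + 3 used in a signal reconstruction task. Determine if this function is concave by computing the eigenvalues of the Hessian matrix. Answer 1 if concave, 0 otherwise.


The Hessian of f(x,y) = -2*x^2 - 1*x*y + 1*y^2 - 8*x - 8*y + 3 is:
H = [[-4, -1], [-1, 2]]
Trace = -4 + 2 = -2
Determinant = -4*2 - (-1)^2 = -9
Discriminant = (-2)^2 - 4*-9 = 40.0
Eigenvalues: lambda_1 = -4.1623, lambda_2 = 2.1623
The function is not concave.

0


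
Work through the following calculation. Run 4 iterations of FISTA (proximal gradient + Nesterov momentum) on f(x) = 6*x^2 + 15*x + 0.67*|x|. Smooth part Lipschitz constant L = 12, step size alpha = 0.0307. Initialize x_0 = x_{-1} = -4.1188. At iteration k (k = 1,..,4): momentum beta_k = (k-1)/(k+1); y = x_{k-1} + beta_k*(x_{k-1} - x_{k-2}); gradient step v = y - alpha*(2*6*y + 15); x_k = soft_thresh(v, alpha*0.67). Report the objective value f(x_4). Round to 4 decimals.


FISTA on f(x) = 6*x^2 + 15*x + 0.67*|x|
L = 12, alpha = 0.0307
Iteration 1: beta = 0.0, y = -4.1188 + 0.0*(-4.1188 + 4.1188) = -4.1188
  grad(y) = -34.4256, v = y - alpha*grad = -3.0619
  prox(v) = soft_thresh(-3.0619, 0.0206) = -3.0414
Iteration 2: beta = 0.3333, y = -3.0414 + 0.3333*(-3.0414 + 4.1188) = -2.6822
  grad(y) = -17.1866, v = y - alpha*grad = -2.1546
  prox(v) = soft_thresh(-2.1546, 0.0206) = -2.134
Iteration 3: beta = 0.5, y = -2.134 + 0.5*(-2.134 + 3.0414) = -1.6803
  grad(y) = -5.1642, v = y - alpha*grad = -1.5218
  prox(v) = soft_thresh(-1.5218, 0.0206) = -1.5012
Iteration 4: beta = 0.6, y = -1.5012 + 0.6*(-1.5012 + 2.134) = -1.1216
  grad(y) = 1.5412, v = y - alpha*grad = -1.1689
  prox(v) = soft_thresh(-1.1689, 0.0206) = -1.1483
f(x_4) = 6*(-1.1483)^2 + 15*(-1.1483) + 0.67*|-1.1483| = -8.5436


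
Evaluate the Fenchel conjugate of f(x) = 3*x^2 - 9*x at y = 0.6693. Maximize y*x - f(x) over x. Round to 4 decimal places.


f*(y) = sup_x {y*x - a*x^2 - b*x} = sup_x {(y-b)*x - a*x^2}
FOC: (y - b) - 2a*x = 0 => x* = (y - b)/(2a)
x* = (0.6693 + 9)/(2*3) = 1.6116
f*(0.6693) = (y-b)^2/(4a) = (0.6693 + 9)^2/(4*3)
= 93.4954/12 = 7.7913


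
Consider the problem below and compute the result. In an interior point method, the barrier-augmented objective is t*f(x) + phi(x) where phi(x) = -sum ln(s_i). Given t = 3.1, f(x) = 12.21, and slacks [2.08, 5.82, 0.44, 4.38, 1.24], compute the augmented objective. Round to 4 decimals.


Step 1: Compute log-barrier.
ln values: [0.7324, 1.7613, -0.821, 1.477, 0.2151]
phi = -(0.7324 + 1.7613 - 0.821 + 1.477 + 0.2151) = -3.3648
Step 2: Compute augmented objective.
t*f(x) = 3.1*12.21 = 37.851
Total = 37.851 - 3.3648 = 34.4862


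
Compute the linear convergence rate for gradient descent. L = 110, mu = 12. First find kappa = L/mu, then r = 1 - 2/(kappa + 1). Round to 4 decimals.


Step 1: Compute the condition number.
kappa = L/mu = 110/12 = 9.1667
Step 2: Compute the convergence rate.
r = 1 - 2/(kappa + 1) = 1 - 2*mu/(L + mu) = (L - mu)/(L + mu) = 98/122 = 0.8033


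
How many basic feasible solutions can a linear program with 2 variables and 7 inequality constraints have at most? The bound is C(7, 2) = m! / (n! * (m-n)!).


Each vertex corresponds to some choice of n active constraints out of m, so the number of vertices is at most C(m, n) = m! / (n!(m-n)!).
m = 7, n = 2
Numerator: 7 * 6
Denominator: 2! = 2
C(7, 2) = 21


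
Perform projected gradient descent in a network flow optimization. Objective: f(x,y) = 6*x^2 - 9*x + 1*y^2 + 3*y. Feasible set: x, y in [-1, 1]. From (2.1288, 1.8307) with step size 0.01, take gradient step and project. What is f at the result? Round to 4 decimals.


Step 1: Compute gradient at (2.1288, 1.8307).
grad_x = 2*6*2.1288 - 9 = 16.5456
grad_y = 2*1*1.8307 + 3 = 6.6614
Step 2: Gradient step.
x_raw = 2.1288 - 0.01*16.5456 = 1.9633
y_raw = 1.8307 - 0.01*6.6614 = 1.7641
Step 3: Project onto [-1, 1].
x_proj = clip(1.9633) = 1.0
y_proj = clip(1.7641) = 1.0
Step 4: Evaluate f.
f(1.0, 1.0) = 1.0


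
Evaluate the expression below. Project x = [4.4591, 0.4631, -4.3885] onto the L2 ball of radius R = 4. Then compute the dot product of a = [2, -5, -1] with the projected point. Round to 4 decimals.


Step 1: Compute ||x|| (intermediates to 6 decimals).
||x|| = sqrt(4.4591^2 + 0.4631^2 + (-4.3885)^2) = 6.273513
Step 2: Project.
Since ||x|| > R, scale = R/||x|| = 4/6.273513 = 0.637601, proj(x) = scale * x
proj(x) = [2.843127, 0.295273, -2.798112]
Step 3: Dot product.
a^T * proj(x) = 2*2.843127 - 5*0.295273 - 1*(-2.798112) = 7.008


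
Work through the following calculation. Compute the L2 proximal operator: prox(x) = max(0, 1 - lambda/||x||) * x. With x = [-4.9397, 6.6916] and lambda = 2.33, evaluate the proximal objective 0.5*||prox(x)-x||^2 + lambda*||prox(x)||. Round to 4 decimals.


Step 1: Compute ||x||.
||x|| = 8.3173
Step 2: Compute scaling factor.
scale = max(0, 1 - 2.33/8.3173) = 0.7199
Step 3: prox(x) = [-3.5559, 4.817]
||prox(x)|| = 5.9873
Step 4: Proximal objective.
0.5*||prox-x||^2 = 2.7145
lambda*||prox|| = 13.9504
Total = 16.665


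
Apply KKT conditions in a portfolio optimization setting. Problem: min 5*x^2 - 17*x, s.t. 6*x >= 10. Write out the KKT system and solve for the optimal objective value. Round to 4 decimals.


Step 1: Try lambda = 0 (constraint inactive).
Stationarity: 2*5*x - 17 = 0
x* = 17/(2*5) = 1.7
Check constraint: 6*1.7 = 10.2 >= 10 -- satisfied.
Step 2: Compute optimal value.
f(x*) = 5*1.7^2 - 17*1.7 = -14.45


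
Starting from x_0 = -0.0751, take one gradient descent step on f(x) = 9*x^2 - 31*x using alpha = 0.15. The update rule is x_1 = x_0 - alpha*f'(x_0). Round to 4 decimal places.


We compute the gradient at x_0 and apply the update.
f'(x) = 18*x - 31
f'(-0.0751) = 18*-0.0751 - 31 = -32.3518
x_1 = -0.0751 - 0.15*-32.3518 = 4.7777


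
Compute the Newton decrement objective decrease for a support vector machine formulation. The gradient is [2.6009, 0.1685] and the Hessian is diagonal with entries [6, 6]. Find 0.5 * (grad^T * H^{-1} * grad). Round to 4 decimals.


Step 1: H is diagonal, so H^(-1) * g = [0.4335, 0.0281].
Step 2: g^T H^(-1) g = sum_i g_i^2 / H_ii
  = (2.6009)^2/6 + (0.1685)^2/6
  = 1.1274 + 0.0047 = 1.1322
Step 3: Objective decrease = 0.5 * g^T H^(-1) g = 0.5661


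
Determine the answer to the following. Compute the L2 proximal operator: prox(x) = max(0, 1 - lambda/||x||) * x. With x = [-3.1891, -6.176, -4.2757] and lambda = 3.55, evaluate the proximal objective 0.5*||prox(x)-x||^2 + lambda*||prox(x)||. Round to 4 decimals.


Step 1: Compute ||x||.
||x|| = 8.1606
Step 2: Compute scaling factor.
scale = max(0, 1 - 3.55/8.1606) = 0.565
Step 3: prox(x) = [-1.8018, -3.4893, -2.4157]
||prox(x)|| = 4.6106
Step 4: Proximal objective.
0.5*||prox-x||^2 = 6.3013
lambda*||prox|| = 16.3676
Total = 22.6688


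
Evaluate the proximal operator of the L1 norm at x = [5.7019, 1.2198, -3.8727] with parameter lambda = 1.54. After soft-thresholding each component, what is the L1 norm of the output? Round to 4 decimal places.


Soft-thresholding with lambda = 1.54:
prox(5.7019) = sign(5.7019)*max(|5.7019| - 1.54, 0) = 4.1619
prox(1.2198) = sign(1.2198)*max(|1.2198| - 1.54, 0) = 0.0
prox(-3.8727) = sign(-3.8727)*max(|-3.8727| - 1.54, 0) = -2.3327
prox(x) = [4.1619, 0.0, -2.3327]
||prox(x)||_1 = 4.1619 + 0.0 + 2.3327 = 6.4946


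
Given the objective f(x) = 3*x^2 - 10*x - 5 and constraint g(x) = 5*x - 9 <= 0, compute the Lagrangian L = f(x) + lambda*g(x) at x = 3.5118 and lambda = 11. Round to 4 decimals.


Step 1: Evaluate f(x).
f(3.5118) = 3*3.5118^2 - 10*3.5118 - 5 = -3.1198
Step 2: Evaluate g(x).
g(3.5118) = 5*3.5118 - 9 = 8.559
Step 3: Compute Lagrangian.
L = -3.1198 + 11*8.559 = 91.0292


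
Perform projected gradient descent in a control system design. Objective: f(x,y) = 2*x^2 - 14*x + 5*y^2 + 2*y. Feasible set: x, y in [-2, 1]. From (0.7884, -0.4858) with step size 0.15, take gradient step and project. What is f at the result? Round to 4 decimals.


Step 1: Compute gradient at (0.7884, -0.4858).
grad_x = 2*2*0.7884 - 14 = -10.8464
grad_y = 2*5*-0.4858 + 2 = -2.858
Step 2: Gradient step.
x_raw = 0.7884 - 0.15*-10.8464 = 2.4154
y_raw = -0.4858 - 0.15*-2.858 = -0.0571
Step 3: Project onto [-2, 1].
x_proj = clip(2.4154) = 1.0
y_proj = clip(-0.0571) = -0.0571
Step 4: Evaluate f.
f(1.0, -0.0571) = -12.0979


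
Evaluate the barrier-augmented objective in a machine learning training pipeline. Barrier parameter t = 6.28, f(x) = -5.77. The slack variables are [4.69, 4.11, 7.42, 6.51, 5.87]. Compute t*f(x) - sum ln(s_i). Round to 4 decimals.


Step 1: Compute log-barrier.
ln values: [1.5454, 1.4134, 2.0042, 1.8733, 1.7699]
phi = -(1.5454 + 1.4134 + 2.0042 + 1.8733 + 1.7699) = -8.6062
Step 2: Compute augmented objective.
t*f(x) = 6.28*-5.77 = -36.2356
Total = -36.2356 - 8.6062 = -44.8418


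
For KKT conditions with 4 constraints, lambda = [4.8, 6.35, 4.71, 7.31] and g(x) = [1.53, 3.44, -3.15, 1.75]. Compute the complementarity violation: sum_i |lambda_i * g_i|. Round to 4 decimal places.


KKT complementary slackness check:
lambda_1 * g_1 = 4.8 * 1.53 = 7.344
lambda_2 * g_2 = 6.35 * 3.44 = 21.844
lambda_3 * g_3 = 4.71 * -3.15 = -14.8365
lambda_4 * g_4 = 7.31 * 1.75 = 12.7925
Total violation = 7.344 + 21.844 + 14.8365 + 12.7925 = 56.817


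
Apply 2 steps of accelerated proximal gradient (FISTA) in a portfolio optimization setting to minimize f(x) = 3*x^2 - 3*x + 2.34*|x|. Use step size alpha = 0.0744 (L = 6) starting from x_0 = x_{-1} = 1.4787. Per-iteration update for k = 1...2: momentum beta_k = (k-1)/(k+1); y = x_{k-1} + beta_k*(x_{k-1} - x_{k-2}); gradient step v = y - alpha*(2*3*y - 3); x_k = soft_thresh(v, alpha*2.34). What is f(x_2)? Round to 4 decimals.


FISTA on f(x) = 3*x^2 - 3*x + 2.34*|x|
L = 6, alpha = 0.0744
Iteration 1: beta = 0.0, y = 1.4787 + 0.0*(1.4787 - 1.4787) = 1.4787
  grad(y) = 5.8722, v = y - alpha*grad = 1.0418
  prox(v) = soft_thresh(1.0418, 0.1741) = 0.8677
Iteration 2: beta = 0.3333, y = 0.8677 + 0.3333*(0.8677 - 1.4787) = 0.664
  grad(y) = 0.9843, v = y - alpha*grad = 0.5908
  prox(v) = soft_thresh(0.5908, 0.1741) = 0.4167
f(x_2) = 3*0.4167^2 - 3*0.4167 + 2.34*|0.4167| = 0.2459


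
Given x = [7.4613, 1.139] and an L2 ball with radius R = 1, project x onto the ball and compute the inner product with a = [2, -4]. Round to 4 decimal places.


Step 1: Compute ||x|| (intermediates to 6 decimals).
||x|| = sqrt(7.4613^2 + 1.139^2) = 7.547736
Step 2: Project.
Since ||x|| > R, scale = R/||x|| = 1/7.547736 = 0.13249, proj(x) = scale * x
proj(x) = [0.988548, 0.150906]
Step 3: Dot product.
a^T * proj(x) = 2*0.988548 - 4*0.150906 = 1.3735


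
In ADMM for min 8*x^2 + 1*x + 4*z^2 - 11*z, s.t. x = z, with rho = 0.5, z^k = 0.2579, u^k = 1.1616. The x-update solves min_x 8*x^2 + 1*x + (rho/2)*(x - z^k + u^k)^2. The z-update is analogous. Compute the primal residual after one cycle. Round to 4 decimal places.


ADMM iteration with rho = 0.5, z^k = 0.2579, u^k = 1.1616
Step 1: x-update.
Minimize 8*x^2 + 1*x + (0.5/2)*(x - 0.2579 + 1.1616)^2
FOC: (2*8 + 0.5)*x = -1 + 0.5*(0.2579 - 1.1616)
x^{k+1} = -0.088
Step 2: z-update.
Minimize 4*z^2 - 11*z + (0.5/2)*(-0.088 - z + 1.1616)^2
FOC: (2*4 + 0.5)*z = 11 + 0.5*(-0.088 + 1.1616)
z^{k+1} = 1.3573
Step 3: u-update.
u^{k+1} = 1.1616 - 0.088 - 1.3573 = -0.2837
Step 4: Primal residual = |-0.088 - 1.3573| = 1.4453


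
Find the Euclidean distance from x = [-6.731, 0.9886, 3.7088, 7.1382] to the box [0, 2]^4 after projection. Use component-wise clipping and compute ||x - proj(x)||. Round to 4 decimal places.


Project each component onto [0, 2].
clip(-6.731) = 0.0, clip(0.9886) = 0.9886, clip(3.7088) = 2.0, clip(7.1382) = 2.0
Projection = [0.0, 0.9886, 2.0, 2.0]
Squared diffs: [45.3064, 0.0, 2.92, 26.4011]
Distance = sqrt(74.6275) = 8.6387


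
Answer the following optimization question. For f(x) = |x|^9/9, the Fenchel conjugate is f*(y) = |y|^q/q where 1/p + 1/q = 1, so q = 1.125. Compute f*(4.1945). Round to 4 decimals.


The conjugate exponent q satisfies 1/p + 1/q = 1.
p = 9, so q = 9/(9 - 1) = 1.125
|y|^q = 4.1945^1.125 = 5.0178
f*(4.1945) = 5.0178 / 1.125 = 4.4603


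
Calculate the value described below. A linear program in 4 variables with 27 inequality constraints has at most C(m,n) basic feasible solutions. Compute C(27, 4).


Each vertex corresponds to some choice of n active constraints out of m, so the number of vertices is at most C(m, n) = m! / (n!(m-n)!).
m = 27, n = 4
Numerator: 27 * 26 * 25 * 24
Denominator: 4! = 24
C(27, 4) = 17550


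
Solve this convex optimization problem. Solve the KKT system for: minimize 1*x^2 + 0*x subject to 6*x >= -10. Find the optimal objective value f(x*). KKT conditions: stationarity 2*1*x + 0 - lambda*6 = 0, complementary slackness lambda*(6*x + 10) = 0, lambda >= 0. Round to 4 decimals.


Step 1: Try lambda = 0 (constraint inactive).
Stationarity: 2*1*x + 0 = 0
x* = 0/(2*1) = 0.0
Check constraint: 6*0.0 = 0.0 >= -10 -- satisfied.
Step 2: Compute optimal value.
f(x*) = 1*0.0^2 + 0*0.0 = 0.0


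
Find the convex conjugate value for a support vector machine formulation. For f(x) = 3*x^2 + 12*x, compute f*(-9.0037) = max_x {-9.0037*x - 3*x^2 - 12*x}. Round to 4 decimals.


f*(y) = sup_x {y*x - a*x^2 - b*x} = sup_x {(y-b)*x - a*x^2}
FOC: (y - b) - 2a*x = 0 => x* = (y - b)/(2a)
x* = (-9.0037 - 12)/(2*3) = -3.5006
f*(-9.0037) = (y-b)^2/(4a) = (-9.0037 - 12)^2/(4*3)
= 441.1554/12 = 36.763


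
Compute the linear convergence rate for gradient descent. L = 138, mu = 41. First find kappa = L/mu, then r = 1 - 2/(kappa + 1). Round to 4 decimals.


Step 1: Compute the condition number.
kappa = L/mu = 138/41 = 3.3659
Step 2: Compute the convergence rate.
r = 1 - 2/(kappa + 1) = 1 - 2*mu/(L + mu) = (L - mu)/(L + mu) = 97/179 = 0.5419


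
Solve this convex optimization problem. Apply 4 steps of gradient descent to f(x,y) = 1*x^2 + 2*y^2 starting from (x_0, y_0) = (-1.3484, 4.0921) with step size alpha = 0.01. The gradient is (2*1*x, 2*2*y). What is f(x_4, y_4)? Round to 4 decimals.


Gradient descent on f(x,y) = 1*x^2 + 2*y^2.
Starting point: (-1.3484, 4.0921), alpha = 0.01
Step 1: grad_x = 2*1*-1.3484 = -2.6968, grad_y = 2*2*4.0921 = 16.3684
  x_1 = -1.3484 - 0.01*-2.6968 = -1.3214
  y_1 = 4.0921 - 0.01*16.3684 = 3.9284
Step 2: grad_x = 2*1*-1.3214 = -2.6429, grad_y = 2*2*3.9284 = 15.7137
  x_2 = -1.3214 - 0.01*-2.6429 = -1.295
  y_2 = 3.9284 - 0.01*15.7137 = 3.7713
Step 3: grad_x = 2*1*-1.295 = -2.59, grad_y = 2*2*3.7713 = 15.0851
  x_3 = -1.295 - 0.01*-2.59 = -1.2691
  y_3 = 3.7713 - 0.01*15.0851 = 3.6204
Step 4: grad_x = 2*1*-1.2691 = -2.5382, grad_y = 2*2*3.6204 = 14.4817
  x_4 = -1.2691 - 0.01*-2.5382 = -1.2437
  y_4 = 3.6204 - 0.01*14.4817 = 3.4756
f(-1.2437, 3.4756) = 1*(-1.2437)^2 + 2*3.4756^2 = 25.7066


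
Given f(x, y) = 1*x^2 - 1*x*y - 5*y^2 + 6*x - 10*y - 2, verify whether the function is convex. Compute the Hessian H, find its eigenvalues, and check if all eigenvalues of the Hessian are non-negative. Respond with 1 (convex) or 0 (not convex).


The Hessian of f(x,y) = 1*x^2 - 1*x*y - 5*y^2 + 6*x - 10*y - 2 is:
H = [[2, -1], [-1, -10]]
Trace = 2 - 10 = -8
Determinant = 2*-10 - (-1)^2 = -21
Discriminant = (-8)^2 - 4*-21 = 148.0
Eigenvalues: lambda_1 = -10.0828, lambda_2 = 2.0828
The function is not convex.

0


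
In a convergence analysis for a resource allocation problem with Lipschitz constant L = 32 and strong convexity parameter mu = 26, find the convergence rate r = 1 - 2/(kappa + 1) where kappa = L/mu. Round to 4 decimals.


Step 1: Compute the condition number.
kappa = L/mu = 32/26 = 1.2308
Step 2: Compute the convergence rate.
r = 1 - 2/(kappa + 1) = 1 - 2*mu/(L + mu) = (L - mu)/(L + mu) = 6/58 = 0.1034


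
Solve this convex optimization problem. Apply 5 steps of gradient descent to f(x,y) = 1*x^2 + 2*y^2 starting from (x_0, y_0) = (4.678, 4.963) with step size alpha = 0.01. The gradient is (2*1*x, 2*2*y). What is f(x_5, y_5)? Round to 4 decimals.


Gradient descent on f(x,y) = 1*x^2 + 2*y^2.
Starting point: (4.678, 4.963), alpha = 0.01
Step 1: grad_x = 2*1*4.678 = 9.356, grad_y = 2*2*4.963 = 19.852
  x_1 = 4.678 - 0.01*9.356 = 4.5844
  y_1 = 4.963 - 0.01*19.852 = 4.7645
Step 2: grad_x = 2*1*4.5844 = 9.1689, grad_y = 2*2*4.7645 = 19.0579
  x_2 = 4.5844 - 0.01*9.1689 = 4.4928
  y_2 = 4.7645 - 0.01*19.0579 = 4.5739
Step 3: grad_x = 2*1*4.4928 = 8.9855, grad_y = 2*2*4.5739 = 18.2956
  x_3 = 4.4928 - 0.01*8.9855 = 4.4029
  y_3 = 4.5739 - 0.01*18.2956 = 4.3909
Step 4: grad_x = 2*1*4.4029 = 8.8058, grad_y = 2*2*4.3909 = 17.5638
  x_4 = 4.4029 - 0.01*8.8058 = 4.3148
  y_4 = 4.3909 - 0.01*17.5638 = 4.2153
Step 5: grad_x = 2*1*4.3148 = 8.6297, grad_y = 2*2*4.2153 = 16.8612
  x_5 = 4.3148 - 0.01*8.6297 = 4.2285
  y_5 = 4.2153 - 0.01*16.8612 = 4.0467
f(4.2285, 4.0467) = 1*4.2285^2 + 2*4.0467^2 = 50.632


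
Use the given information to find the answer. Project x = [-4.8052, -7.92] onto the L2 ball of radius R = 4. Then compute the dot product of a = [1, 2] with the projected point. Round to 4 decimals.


Step 1: Compute ||x|| (intermediates to 6 decimals).
||x|| = sqrt((-4.8052)^2 + (-7.92)^2) = 9.263711
Step 2: Project.
Since ||x|| > R, scale = R/||x|| = 4/9.263711 = 0.431792, proj(x) = scale * x
proj(x) = [-2.074847, -3.419793]
Step 3: Dot product.
a^T * proj(x) = 1*(-2.074847) + 2*(-3.419793) = -8.9144


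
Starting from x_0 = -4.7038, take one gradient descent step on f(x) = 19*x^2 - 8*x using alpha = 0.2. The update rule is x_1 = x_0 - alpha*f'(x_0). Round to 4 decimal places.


We compute the gradient at x_0 and apply the update.
f'(x) = 38*x - 8
f'(-4.7038) = 38*-4.7038 - 8 = -186.7444
x_1 = -4.7038 - 0.2*-186.7444 = 32.6451


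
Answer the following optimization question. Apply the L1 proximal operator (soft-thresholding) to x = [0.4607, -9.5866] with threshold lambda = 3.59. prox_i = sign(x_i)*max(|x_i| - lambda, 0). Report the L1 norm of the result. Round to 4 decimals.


Soft-thresholding with lambda = 3.59:
prox(0.4607) = sign(0.4607)*max(|0.4607| - 3.59, 0) = 0.0
prox(-9.5866) = sign(-9.5866)*max(|-9.5866| - 3.59, 0) = -5.9966
prox(x) = [0.0, -5.9966]
||prox(x)||_1 = 0.0 + 5.9966 = 5.9966


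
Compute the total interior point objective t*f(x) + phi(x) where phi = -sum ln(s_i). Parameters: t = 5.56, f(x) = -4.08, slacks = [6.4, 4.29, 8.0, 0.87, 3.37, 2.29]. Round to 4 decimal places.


Step 1: Compute log-barrier.
ln values: [1.8563, 1.4563, 2.0794, -0.1393, 1.2149, 0.8286]
phi = -(1.8563 + 1.4563 + 2.0794 - 0.1393 + 1.2149 + 0.8286) = -7.2962
Step 2: Compute augmented objective.
t*f(x) = 5.56*-4.08 = -22.6848
Total = -22.6848 - 7.2962 = -29.981
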